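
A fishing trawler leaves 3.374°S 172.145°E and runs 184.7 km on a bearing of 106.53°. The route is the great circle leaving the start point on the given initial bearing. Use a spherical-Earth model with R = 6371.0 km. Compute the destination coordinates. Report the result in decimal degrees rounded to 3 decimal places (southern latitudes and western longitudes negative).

Angular distance δ = d/R = 184.7 / 6371 = 0.028991 rad.
Start latitude φ₁ = -0.058887 rad; initial bearing θ = 1.859299 rad.
Applying the spherical law of cosines for sides, sin φ₂ = sin φ₁ cos δ + cos φ₁ sin δ cos θ = -0.067062, so φ₂ = -3.845°.
Δλ = atan2( sin θ sin δ cos φ₁ , cos δ − sin φ₁ sin φ₂ ) = atan2(0.027741, 0.995633) = 0.027855 rad = 1.596°.
λ₂ = 172.145° + 1.596° = 173.741°.

latitude -3.845°, longitude 173.741°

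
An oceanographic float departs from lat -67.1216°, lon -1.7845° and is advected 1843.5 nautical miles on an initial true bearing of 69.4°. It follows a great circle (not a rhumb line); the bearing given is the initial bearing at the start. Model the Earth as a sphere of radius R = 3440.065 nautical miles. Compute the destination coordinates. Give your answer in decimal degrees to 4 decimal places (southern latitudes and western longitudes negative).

Angular distance δ = d/R = 1843.5 / 3440.065 = 0.535891 rad.
With φ₁ = -67.1216° = -1.171493 rad and θ = 69.4° = 1.211259 rad:
sin φ₂ = sin φ₁ cos δ + cos φ₁ sin δ cos θ = (-0.921332)(0.859814) + (0.388777)(0.510607)(0.351842) = -0.722329
φ₂ = asin(-0.722329) = -0.807165 rad = -46.2471°.
Δλ = atan2( sin θ sin δ cos φ₁ , cos δ − sin φ₁ sin φ₂ ) = atan2(0.185819, 0.194309) = 0.763068 rad = 43.7206°.
Hence λ₂ = -1.7845° + 43.7206° = 41.9361°.

latitude -46.2471°, longitude 41.9361°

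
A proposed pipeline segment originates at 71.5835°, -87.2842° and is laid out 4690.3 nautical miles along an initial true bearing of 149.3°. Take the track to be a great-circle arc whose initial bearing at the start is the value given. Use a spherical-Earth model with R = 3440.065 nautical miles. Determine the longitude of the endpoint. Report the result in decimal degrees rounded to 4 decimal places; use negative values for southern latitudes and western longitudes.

δ = 4690.3/3440.065 = 1.363434 rad (78.1190°).
Start latitude φ₁ = 1.249368 rad; initial bearing θ = 2.605777 rad.
sin φ₂ = sin φ₁ cos δ + cos φ₁ sin δ cos θ = (0.948785)(0.205880) + (0.315922)(0.978577)(-0.859852) = -0.070491
φ₂ = asin(-0.070491) = -0.070550 rad = -4.0422°.
Then Δλ = atan2(0.157837, 0.272761) = 0.524582 rad, from sin θ sin δ cos φ₁ over cos δ − sin φ₁ sin φ₂.
λ₂ = -87.2842° + 30.0564° = -57.2278°.

longitude -57.2278°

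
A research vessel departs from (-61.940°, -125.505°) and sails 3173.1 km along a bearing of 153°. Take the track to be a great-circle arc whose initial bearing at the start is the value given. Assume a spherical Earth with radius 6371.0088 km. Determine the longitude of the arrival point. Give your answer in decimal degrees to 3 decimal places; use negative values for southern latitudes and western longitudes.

longitude -45.349°

The arc subtends δ = 3173.1/6371.0088 = 0.498053 rad at the centre.
Converting: φ₁ = -1.081057 rad, θ = 2.670354 rad.
Applying the spherical law of cosines for sides, sin φ₂ = sin φ₁ cos δ + cos φ₁ sin δ cos θ = -0.975473, so φ₂ = -77.284°.
For the longitude increment, Δλ = atan2( sin θ sin δ cos φ₁, cos δ − sin φ₁ sin φ₂ ) = atan2(0.102019, 0.017703) = 80.156°.
Hence λ₂ = -125.505° + 80.156° = -45.349°.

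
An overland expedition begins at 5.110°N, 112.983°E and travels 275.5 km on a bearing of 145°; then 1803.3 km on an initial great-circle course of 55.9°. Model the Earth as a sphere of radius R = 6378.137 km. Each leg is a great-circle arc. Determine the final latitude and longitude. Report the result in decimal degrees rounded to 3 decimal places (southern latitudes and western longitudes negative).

Apply the spherical direct solution leg by leg, carrying full precision between legs.
Leg 1: from (5.110°, 112.983°), δ = 275.5/6378.137 = 0.043194 rad, θ = 145° → φ = 3.081°, λ = 114.404°.
Leg 2: from (3.081°, 114.404°), δ = 1803.3/6378.137 = 0.282731 rad, θ = 55.9° → φ = 11.993°, λ = 128.065°.

latitude 11.993°, longitude 128.065°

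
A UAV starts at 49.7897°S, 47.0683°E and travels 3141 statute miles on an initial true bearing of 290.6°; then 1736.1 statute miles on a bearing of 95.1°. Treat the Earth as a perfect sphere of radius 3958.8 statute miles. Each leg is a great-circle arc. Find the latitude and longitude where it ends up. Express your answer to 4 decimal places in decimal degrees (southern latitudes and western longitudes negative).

Apply the spherical direct solution leg by leg, carrying full precision between legs.
Leg 1: from (-49.7897°, 47.0683°), δ = 3141/3958.8 = 0.793422 rad, θ = 290.6° → φ = -21.9472°, λ = 1.0705°.
Leg 2: from (-21.9472°, 1.0705°), δ = 1736.1/3958.8 = 0.438542 rad, θ = 95.1° → φ = -21.9252°, λ = 28.1942°.

latitude -21.9252°, longitude 28.1942°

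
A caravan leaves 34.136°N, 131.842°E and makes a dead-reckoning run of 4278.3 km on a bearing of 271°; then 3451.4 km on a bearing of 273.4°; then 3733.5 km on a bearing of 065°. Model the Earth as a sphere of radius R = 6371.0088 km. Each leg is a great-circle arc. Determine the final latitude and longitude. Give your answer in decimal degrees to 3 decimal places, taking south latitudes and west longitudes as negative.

Apply the spherical direct solution leg by leg, carrying full precision between legs.
Leg 1: from (34.136°, 131.842°), δ = 4278.3/6371.0088 = 0.671526 rad, θ = 271° → φ = 26.635°, λ = 87.740°.
Leg 2: from (26.635°, 87.740°), δ = 3451.4/6371.0088 = 0.541735 rad, θ = 273.4° → φ = 24.296°, λ = 53.356°.
Leg 3: from (24.296°, 53.356°), δ = 3733.5/6371.0088 = 0.586014 rad, θ = 65° → φ = 33.768°, λ = 90.437°.

latitude 33.768°, longitude 90.437°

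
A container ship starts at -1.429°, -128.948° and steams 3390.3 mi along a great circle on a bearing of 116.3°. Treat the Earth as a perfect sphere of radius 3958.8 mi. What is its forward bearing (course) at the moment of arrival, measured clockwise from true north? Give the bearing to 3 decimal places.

final bearing 106.845°

Central angle δ = d/R = 0.856396 rad.
Converting: φ₁ = -0.024941 rad, θ = 2.029818 rad.
Destination latitude: φ₂ = arcsin( sin φ₁ cos δ + cos φ₁ sin δ cos θ ) = arcsin(-0.350969) = -20.547°.
Then Δλ = atan2(0.677072, 0.646412) = 0.808560 rad, from sin θ sin δ cos φ₁ over cos δ − sin φ₁ sin φ₂.
λ₂ = λ₁ + Δλ = -82.621°.
The forward bearing on arrival equals the back-azimuth from the destination plus 180°.
Back-azimuth from P₂ (-20.547°, -82.621°) to P₁ (-1.429°, -128.948°), with Δλ' = λ₁ − λ₂ = -46.327°: atan2( sin Δλ' cos φ₁ , cos φ₂ sin φ₁ − sin φ₂ cos φ₁ cos Δλ' ) = 286.845°.
Final bearing = (286.845° + 180°) mod 360° = 106.845°.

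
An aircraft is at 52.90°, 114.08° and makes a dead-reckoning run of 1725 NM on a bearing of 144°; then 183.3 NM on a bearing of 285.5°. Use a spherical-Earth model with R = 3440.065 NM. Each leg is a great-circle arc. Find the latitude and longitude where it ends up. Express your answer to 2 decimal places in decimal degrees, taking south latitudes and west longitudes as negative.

latitude 28.47°, longitude 129.34°

Apply the spherical direct solution leg by leg, carrying full precision between legs.
Leg 1: from (52.90°, 114.08°), δ = 1725/3440.065 = 0.501444 rad, θ = 144° → φ = 27.70°, λ = 132.69°.
Leg 2: from (27.70°, 132.69°), δ = 183.3/3440.065 = 0.053284 rad, θ = 285.5° → φ = 28.47°, λ = 129.34°.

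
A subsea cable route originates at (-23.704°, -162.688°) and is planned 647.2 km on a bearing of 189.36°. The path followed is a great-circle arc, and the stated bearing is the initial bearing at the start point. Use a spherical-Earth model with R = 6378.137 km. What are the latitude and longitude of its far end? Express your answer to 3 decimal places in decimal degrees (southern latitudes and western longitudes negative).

latitude -29.437°, longitude -163.772°

Angular distance δ = d/R = 647.2 / 6378.137 = 0.101472 rad.
Converting: φ₁ = -0.413713 rad, θ = 3.304955 rad.
sin φ₂ = sin φ₁ cos δ + cos φ₁ sin δ cos θ = (-0.402012)(0.994856) + (0.915635)(0.101298)(-0.986686) = -0.491460
φ₂ = asin(-0.491460) = -0.513766 rad = -29.437°.
For the longitude increment, Δλ = atan2( sin θ sin δ cos φ₁, cos δ − sin φ₁ sin φ₂ ) = atan2(-0.015085, 0.797283) = -1.084°.
λ₂ = -162.688° + -1.084° = -163.772°.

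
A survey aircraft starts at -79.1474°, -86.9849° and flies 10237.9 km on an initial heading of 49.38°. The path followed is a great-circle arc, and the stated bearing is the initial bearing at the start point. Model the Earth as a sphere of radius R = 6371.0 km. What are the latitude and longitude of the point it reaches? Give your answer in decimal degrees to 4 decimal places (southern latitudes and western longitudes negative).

The arc subtends δ = 10237.9/6371 = 1.606953 rad at the centre.
Start latitude φ₁ = -1.381383 rad; initial bearing θ = 0.861844 rad.
Destination latitude: φ₂ = arcsin( sin φ₁ cos δ + cos φ₁ sin δ cos θ ) = arcsin(0.158002) = 9.0910°.
Δλ = atan2( sin θ sin δ cos φ₁ , cos δ − sin φ₁ sin φ₂ ) = atan2(0.142822, 0.119027) = 0.876021 rad = 50.1923°.
Hence λ₂ = -86.9849° + 50.1923° = -36.7926°.

latitude 9.0910°, longitude -36.7926°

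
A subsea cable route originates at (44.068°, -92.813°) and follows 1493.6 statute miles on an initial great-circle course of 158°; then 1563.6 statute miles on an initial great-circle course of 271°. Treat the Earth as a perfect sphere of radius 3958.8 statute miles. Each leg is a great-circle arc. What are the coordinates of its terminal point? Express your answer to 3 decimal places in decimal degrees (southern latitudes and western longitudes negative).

latitude 22.113°, longitude -108.684°

Apply the spherical direct solution leg by leg, carrying full precision between legs.
Leg 1: from (44.068°, -92.813°), δ = 1493.6/3958.8 = 0.377286 rad, θ = 158° → φ = 23.651°, λ = -84.148°.
Leg 2: from (23.651°, -84.148°), δ = 1563.6/3958.8 = 0.394968 rad, θ = 271° → φ = 22.113°, λ = -108.684°.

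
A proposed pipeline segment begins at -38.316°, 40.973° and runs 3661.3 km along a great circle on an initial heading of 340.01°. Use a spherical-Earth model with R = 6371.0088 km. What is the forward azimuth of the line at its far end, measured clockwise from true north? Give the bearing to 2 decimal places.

final bearing 344.33°

Central angle δ = d/R = 0.574681 rad.
With φ₁ = -38.316° = -0.668740 rad and θ = 340.01° = 5.934294 rad:
sin φ₂ = sin φ₁ cos δ + cos φ₁ sin δ cos θ = (-0.619998)(0.839366) + (0.784603)(0.543567)(0.939752) = -0.119615
φ₂ = asin(-0.119615) = -0.119902 rad = -6.870°.
Then Δλ = atan2(-0.145796, 0.765204) = -0.188276 rad, from sin θ sin δ cos φ₁ over cos δ − sin φ₁ sin φ₂.
Hence λ₂ = 40.973° + -10.787° = 30.186°.
The forward bearing on arrival equals the back-azimuth from the destination plus 180°.
Back-azimuth from P₂ (-6.87°, 30.19°) to P₁ (-38.32°, 40.97°), with Δλ' = λ₁ − λ₂ = 10.79°: atan2( sin Δλ' cos φ₁ , cos φ₂ sin φ₁ − sin φ₂ cos φ₁ cos Δλ' ) = 164.33°.
Final bearing = (164.33° + 180°) mod 360° = 344.33°.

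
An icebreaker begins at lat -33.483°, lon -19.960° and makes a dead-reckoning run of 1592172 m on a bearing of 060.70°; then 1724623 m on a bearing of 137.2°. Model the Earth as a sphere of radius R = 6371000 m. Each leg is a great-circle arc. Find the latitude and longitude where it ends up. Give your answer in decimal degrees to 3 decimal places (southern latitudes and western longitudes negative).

Apply the spherical direct solution leg by leg, carrying full precision between legs.
Leg 1: from (-33.483°, -19.960°), δ = 1592172/6371000 = 0.249909 rad, θ = 60.7° → φ = -25.697°, λ = -6.112°.
Leg 2: from (-25.697°, -6.112°), δ = 1724623/6371000 = 0.270699 rad, θ = 137.2° → φ = -36.485°, λ = 6.948°.

latitude -36.485°, longitude 6.948°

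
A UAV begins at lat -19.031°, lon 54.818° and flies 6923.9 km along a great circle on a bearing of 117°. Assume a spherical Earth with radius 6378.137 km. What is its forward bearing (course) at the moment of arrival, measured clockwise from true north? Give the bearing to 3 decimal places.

The arc subtends δ = 6923.9/6378.137 = 1.085568 rad at the centre.
With φ₁ = -19.031° = -0.332154 rad and θ = 117° = 2.042035 rad:
Destination latitude: φ₂ = arcsin( sin φ₁ cos δ + cos φ₁ sin δ cos θ ) = arcsin(-0.531723) = -32.122°.
For the longitude increment, Δλ = atan2( sin θ sin δ cos φ₁, cos δ − sin φ₁ sin φ₂ ) = atan2(0.745077, 0.293027) = 68.531°.
Hence λ₂ = 54.818° + 68.531° = 123.349°.
The forward bearing on arrival equals the back-azimuth from the destination plus 180°.
Back-azimuth from P₂ (-32.122°, 123.349°) to P₁ (-19.031°, 54.818°), with Δλ' = λ₁ − λ₂ = -68.531°: atan2( sin Δλ' cos φ₁ , cos φ₂ sin φ₁ − sin φ₂ cos φ₁ cos Δλ' ) = 264.018°.
Final bearing = (264.018° + 180°) mod 360° = 84.018°.

final bearing 84.018°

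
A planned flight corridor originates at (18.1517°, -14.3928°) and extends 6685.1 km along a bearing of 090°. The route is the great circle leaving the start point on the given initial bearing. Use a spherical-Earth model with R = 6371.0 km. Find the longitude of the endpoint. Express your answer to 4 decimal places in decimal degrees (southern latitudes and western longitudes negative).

longitude 46.9746°

The arc subtends δ = 6685.1/6371 = 1.049302 rad at the centre.
Start latitude φ₁ = 0.316807 rad; initial bearing θ = 1.570796 rad.
Destination latitude: φ₂ = arcsin( sin φ₁ cos δ + cos φ₁ sin δ cos θ ) = arcsin(0.155199) = 8.9283°.
For the longitude increment, Δλ = atan2( sin θ sin δ cos φ₁, cos δ − sin φ₁ sin φ₂ ) = atan2(0.823925, 0.449827) = 61.3674°.
λ₂ = -14.3928° + 61.3674° = 46.9746°.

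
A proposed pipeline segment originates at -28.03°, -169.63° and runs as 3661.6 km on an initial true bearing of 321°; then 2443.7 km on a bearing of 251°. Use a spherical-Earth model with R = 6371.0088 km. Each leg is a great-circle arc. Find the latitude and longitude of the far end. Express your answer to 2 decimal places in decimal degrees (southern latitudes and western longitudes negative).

latitude -8.15°, longitude 149.42°

Apply the spherical direct solution leg by leg, carrying full precision between legs.
Leg 1: from (-28.03°, -169.63°), δ = 3661.6/6371.0088 = 0.574728 rad, θ = 321° → φ = -1.23°, λ = 170.36°.
Leg 2: from (-1.23°, 170.36°), δ = 2443.7/6371.0088 = 0.383566 rad, θ = 251° → φ = -8.15°, λ = 149.42°.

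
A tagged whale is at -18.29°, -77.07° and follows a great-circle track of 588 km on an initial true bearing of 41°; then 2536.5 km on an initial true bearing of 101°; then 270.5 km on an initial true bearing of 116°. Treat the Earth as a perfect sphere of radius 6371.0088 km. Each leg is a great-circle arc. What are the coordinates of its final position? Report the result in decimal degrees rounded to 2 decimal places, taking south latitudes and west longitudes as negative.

latitude -18.44°, longitude -47.69°

Apply the spherical direct solution leg by leg, carrying full precision between legs.
Leg 1: from (-18.29°, -77.07°), δ = 588/6371.0088 = 0.092293 rad, θ = 41° → φ = -14.27°, λ = -73.49°.
Leg 2: from (-14.27°, -73.49°), δ = 2536.5/6371.0088 = 0.398132 rad, θ = 101° → φ = -17.39°, λ = -49.99°.
Leg 3: from (-17.39°, -49.99°), δ = 270.5/6371.0088 = 0.042458 rad, θ = 116° → φ = -18.44°, λ = -47.69°.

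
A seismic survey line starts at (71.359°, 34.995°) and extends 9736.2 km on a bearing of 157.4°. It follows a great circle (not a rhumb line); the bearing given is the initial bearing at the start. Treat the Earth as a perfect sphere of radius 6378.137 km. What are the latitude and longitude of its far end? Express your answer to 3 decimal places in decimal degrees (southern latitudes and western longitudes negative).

latitude -14.646°, longitude 58.374°

Angular distance δ = d/R = 9736.2 / 6378.137 = 1.526496 rad.
Converting: φ₁ = 1.245450 rad, θ = 2.747148 rad.
sin φ₂ = sin φ₁ cos δ + cos φ₁ sin δ cos θ = (0.947540)(0.044286) + (0.319637)(0.999019)(-0.923210) = -0.252840
φ₂ = asin(-0.252840) = -0.255615 rad = -14.646°.
Δλ = atan2( sin θ sin δ cos φ₁ , cos δ − sin φ₁ sin φ₂ ) = atan2(0.122715, 0.283862) = 0.408041 rad = 23.379°.
Hence λ₂ = 34.995° + 23.379° = 58.374°.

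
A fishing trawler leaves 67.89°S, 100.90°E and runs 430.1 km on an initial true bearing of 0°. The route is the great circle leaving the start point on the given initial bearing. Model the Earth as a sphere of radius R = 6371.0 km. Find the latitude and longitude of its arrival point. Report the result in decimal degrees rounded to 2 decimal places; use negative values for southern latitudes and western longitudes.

Angular distance δ = d/R = 430.1 / 6371 = 0.067509 rad.
With φ₁ = -67.89° = -1.184904 rad and θ = 0° = 0.000000 rad:
Destination latitude: φ₂ = arcsin( sin φ₁ cos δ + cos φ₁ sin δ cos θ ) = arcsin(-0.898962) = -64.02°.
For the longitude increment, Δλ = atan2( sin θ sin δ cos φ₁, cos δ − sin φ₁ sin φ₂ ) = atan2(0.000000, 0.164867) = 0.00°.
Hence λ₂ = 100.90° + 0.00° = 100.90°.

latitude -64.02°, longitude 100.90°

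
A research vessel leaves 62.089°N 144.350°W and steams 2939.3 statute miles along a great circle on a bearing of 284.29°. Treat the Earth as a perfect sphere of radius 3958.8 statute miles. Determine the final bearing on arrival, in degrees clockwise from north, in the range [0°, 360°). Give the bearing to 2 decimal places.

The arc subtends δ = 2939.3/3958.8 = 0.742472 rad at the centre.
Start latitude φ₁ = 1.083657 rad; initial bearing θ = 4.961797 rad.
Destination latitude: φ₂ = arcsin( sin φ₁ cos δ + cos φ₁ sin δ cos θ ) = arcsin(0.729210) = 46.820°.
Δλ = atan2( sin θ sin δ cos φ₁ , cos δ − sin φ₁ sin φ₂ ) = atan2(-0.306695, 0.092414) = -1.278128 rad = -73.231°.
λ₂ = -144.350° + -73.231° = -217.581°, normalized to (−180°, 180°] → 142.419°.
The forward bearing on arrival equals the back-azimuth from the destination plus 180°.
Back-azimuth from P₂ (46.82°, 142.42°) to P₁ (62.09°, -144.35°), with Δλ' = λ₁ − λ₂ = -286.77°: atan2( sin Δλ' cos φ₁ , cos φ₂ sin φ₁ − sin φ₂ cos φ₁ cos Δλ' ) = 41.52°.
Final bearing = (41.52° + 180°) mod 360° = 221.52°.

final bearing 221.52°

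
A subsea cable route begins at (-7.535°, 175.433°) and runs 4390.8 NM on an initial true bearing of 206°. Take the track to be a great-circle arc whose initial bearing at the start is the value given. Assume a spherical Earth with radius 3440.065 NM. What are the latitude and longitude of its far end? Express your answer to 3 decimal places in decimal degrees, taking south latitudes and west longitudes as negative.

latitude -62.967°, longitude 108.065°

δ = 4390.8/3440.065 = 1.276371 rad (73.1307°).
Converting: φ₁ = -0.131511 rad, θ = 3.595378 rad.
sin φ₂ = sin φ₁ cos δ + cos φ₁ sin δ cos θ = (-0.131132)(0.290190) + (0.991365)(0.956969)(-0.898794) = -0.890744
φ₂ = asin(-0.890744) = -1.098980 rad = -62.967°.
For the longitude increment, Δλ = atan2( sin θ sin δ cos φ₁, cos δ − sin φ₁ sin φ₂ ) = atan2(-0.415885, 0.173385) = -67.368°.
Hence λ₂ = 175.433° + -67.368° = 108.065°.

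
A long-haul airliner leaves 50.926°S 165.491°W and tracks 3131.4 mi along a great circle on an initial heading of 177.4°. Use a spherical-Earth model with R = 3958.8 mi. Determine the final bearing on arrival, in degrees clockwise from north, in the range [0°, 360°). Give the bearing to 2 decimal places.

Central angle δ = d/R = 0.790997 rad.
Converting: φ₁ = -0.888826 rad, θ = 3.096214 rad.
sin φ₂ = sin φ₁ cos δ + cos φ₁ sin δ cos θ = (-0.776333)(0.703137) + (0.630324)(0.711055)(-0.998971) = -0.993601
φ₂ = asin(-0.993601) = -1.457608 rad = -83.515°.
Then Δλ = atan2(0.020331, -0.068228) = 2.851979 rad, from sin θ sin δ cos φ₁ over cos δ − sin φ₁ sin φ₂.
λ₂ = -165.491° + 163.406° = -2.085°.
The forward bearing on arrival equals the back-azimuth from the destination plus 180°.
Back-azimuth from P₂ (-83.51°, -2.08°) to P₁ (-50.93°, -165.49°), with Δλ' = λ₁ − λ₂ = -163.41°: atan2( sin Δλ' cos φ₁ , cos φ₂ sin φ₁ − sin φ₂ cos φ₁ cos Δλ' ) = 194.66°.
Final bearing = (194.66° + 180°) mod 360° = 14.66°.

final bearing 14.66°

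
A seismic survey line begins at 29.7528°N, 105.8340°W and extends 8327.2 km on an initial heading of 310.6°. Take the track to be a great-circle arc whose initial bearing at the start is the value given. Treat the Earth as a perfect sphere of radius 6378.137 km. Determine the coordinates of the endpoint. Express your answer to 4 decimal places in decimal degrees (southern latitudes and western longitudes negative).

Central angle δ = d/R = 1.305585 rad.
With φ₁ = 29.7528° = 0.519284 rad and θ = 310.6° = 5.420993 rad:
Applying the spherical law of cosines for sides, sin φ₂ = sin φ₁ cos δ + cos φ₁ sin δ cos θ = 0.675308, so φ₂ = 42.4781°.
Then Δλ = atan2(-0.636133, -0.073014) = -1.685075 rad, from sin θ sin δ cos φ₁ over cos δ − sin φ₁ sin φ₂.
λ₂ = -105.8340° + -96.5477° = -202.3817°, normalized to (−180°, 180°] → 157.6183°.

latitude 42.4781°, longitude 157.6183°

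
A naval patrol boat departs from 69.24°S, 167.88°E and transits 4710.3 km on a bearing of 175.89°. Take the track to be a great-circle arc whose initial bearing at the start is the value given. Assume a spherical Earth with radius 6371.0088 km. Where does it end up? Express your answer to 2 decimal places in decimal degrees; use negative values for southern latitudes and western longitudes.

Angular distance δ = d/R = 4710.3 / 6371.0088 = 0.739333 rad.
Converting: φ₁ = -1.208466 rad, θ = 3.069860 rad.
Applying the spherical law of cosines for sides, sin φ₂ = sin φ₁ cos δ + cos φ₁ sin δ cos θ = -0.929158, so φ₂ = -68.30°.
Δλ = atan2( sin θ sin δ cos φ₁ , cos δ − sin φ₁ sin φ₂ ) = atan2(0.017117, -0.129913) = 3.010588 rad = 172.49°.
λ₂ = 167.88° + 172.49° = 340.37°, normalized to (−180°, 180°] → -19.63°.

latitude -68.30°, longitude -19.63°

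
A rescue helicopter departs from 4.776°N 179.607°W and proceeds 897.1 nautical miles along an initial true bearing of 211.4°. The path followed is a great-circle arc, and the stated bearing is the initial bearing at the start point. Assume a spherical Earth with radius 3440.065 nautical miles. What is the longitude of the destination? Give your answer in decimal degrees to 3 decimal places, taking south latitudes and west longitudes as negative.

longitude 172.597°

Central angle δ = d/R = 0.260780 rad.
Start latitude φ₁ = 0.083357 rad; initial bearing θ = 3.689626 rad.
Destination latitude: φ₂ = arcsin( sin φ₁ cos δ + cos φ₁ sin δ cos θ ) = arcsin(-0.138865) = -7.982°.
For the longitude increment, Δλ = atan2( sin θ sin δ cos φ₁, cos δ − sin φ₁ sin φ₂ ) = atan2(-0.133868, 0.977751) = -7.796°.
λ₂ = -179.607° + -7.796° = -187.403°, normalized to (−180°, 180°] → 172.597°.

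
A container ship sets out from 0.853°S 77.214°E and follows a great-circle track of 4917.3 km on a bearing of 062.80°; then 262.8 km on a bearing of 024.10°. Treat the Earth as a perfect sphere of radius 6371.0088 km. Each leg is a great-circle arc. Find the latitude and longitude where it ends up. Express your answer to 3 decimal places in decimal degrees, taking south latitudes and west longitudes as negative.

Apply the spherical direct solution leg by leg, carrying full precision between legs.
Leg 1: from (-0.853°, 77.214°), δ = 4917.3/6371.0088 = 0.771824 rad, θ = 62.8° → φ = 17.945°, λ = 117.909°.
Leg 2: from (17.945°, 117.909°), δ = 262.8/6371.0088 = 0.041249 rad, θ = 24.1° → φ = 20.099°, λ = 118.937°.

latitude 20.099°, longitude 118.937°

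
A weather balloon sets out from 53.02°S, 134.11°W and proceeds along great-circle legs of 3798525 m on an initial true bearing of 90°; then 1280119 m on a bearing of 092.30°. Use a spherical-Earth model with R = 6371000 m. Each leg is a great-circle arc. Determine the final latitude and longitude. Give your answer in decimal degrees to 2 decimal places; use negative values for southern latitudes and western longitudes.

Apply the spherical direct solution leg by leg, carrying full precision between legs.
Leg 1: from (-53.02°, -134.11°), δ = 3798525/6371000 = 0.596221 rad, θ = 90° → φ = -41.38°, λ = -85.66°.
Leg 2: from (-41.38°, -85.66°), δ = 1280119/6371000 = 0.200929 rad, θ = 92.3° → φ = -40.82°, λ = -70.39°.

latitude -40.82°, longitude -70.39°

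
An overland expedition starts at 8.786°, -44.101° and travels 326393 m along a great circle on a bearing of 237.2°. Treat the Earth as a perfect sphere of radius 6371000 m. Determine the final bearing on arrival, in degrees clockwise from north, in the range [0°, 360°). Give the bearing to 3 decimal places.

Angular distance δ = d/R = 326393 / 6371000 = 0.051231 rad.
Start latitude φ₁ = 0.153345 rad; initial bearing θ = 4.139921 rad.
sin φ₂ = sin φ₁ cos δ + cos φ₁ sin δ cos θ = (0.152744)(0.998688) + (0.988266)(0.051209)(-0.541708) = 0.125129
φ₂ = asin(0.125129) = 0.125458 rad = 7.188°.
Then Δλ = atan2(-0.042539, 0.979575) = -0.043399 rad, from sin θ sin δ cos φ₁ over cos δ − sin φ₁ sin φ₂.
Hence λ₂ = -44.101° + -2.487° = -46.588°.
The forward bearing on arrival equals the back-azimuth from the destination plus 180°.
Back-azimuth from P₂ (7.188°, -46.588°) to P₁ (8.786°, -44.101°), with Δλ' = λ₁ − λ₂ = 2.487°: atan2( sin Δλ' cos φ₁ , cos φ₂ sin φ₁ − sin φ₂ cos φ₁ cos Δλ' ) = 56.854°.
Final bearing = (56.854° + 180°) mod 360° = 236.854°.

final bearing 236.854°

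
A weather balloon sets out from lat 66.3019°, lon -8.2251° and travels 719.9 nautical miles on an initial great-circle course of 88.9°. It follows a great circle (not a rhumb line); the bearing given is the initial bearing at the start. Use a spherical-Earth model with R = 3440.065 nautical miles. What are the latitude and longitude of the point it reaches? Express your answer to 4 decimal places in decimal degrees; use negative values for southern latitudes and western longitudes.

latitude 63.8056°, longitude 19.8446°

δ = 719.9/3440.065 = 0.209269 rad (11.9902°).
Start latitude φ₁ = 1.157186 rad; initial bearing θ = 1.551598 rad.
Applying the spherical law of cosines for sides, sin φ₂ = sin φ₁ cos δ + cos φ₁ sin δ cos θ = 0.897302, so φ₂ = 63.8056°.
Δλ = atan2( sin θ sin δ cos φ₁ , cos δ − sin φ₁ sin φ₂ ) = atan2(0.083481, 0.156546) = 0.489908 rad = 28.0697°.
Hence λ₂ = -8.2251° + 28.0697° = 19.8446°.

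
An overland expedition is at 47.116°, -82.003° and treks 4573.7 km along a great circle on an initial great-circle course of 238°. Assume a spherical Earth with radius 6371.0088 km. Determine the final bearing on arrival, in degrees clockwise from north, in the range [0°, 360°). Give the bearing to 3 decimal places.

final bearing 217.445°

δ = 4573.7/6371.0088 = 0.717893 rad (41.1322°).
With φ₁ = 47.116° = 0.822329 rad and θ = 238° = 4.153884 rad:
Applying the spherical law of cosines for sides, sin φ₂ = sin φ₁ cos δ + cos φ₁ sin δ cos θ = 0.314675, so φ₂ = 18.341°.
Then Δλ = atan2(-0.379623, 0.522621) = -0.628214 rad, from sin θ sin δ cos φ₁ over cos δ − sin φ₁ sin φ₂.
λ₂ = λ₁ + Δλ = -117.997°.
The forward bearing on arrival equals the back-azimuth from the destination plus 180°.
Back-azimuth from P₂ (18.341°, -117.997°) to P₁ (47.116°, -82.003°), with Δλ' = λ₁ − λ₂ = 35.994°: atan2( sin Δλ' cos φ₁ , cos φ₂ sin φ₁ − sin φ₂ cos φ₁ cos Δλ' ) = 37.445°.
Final bearing = (37.445° + 180°) mod 360° = 217.445°.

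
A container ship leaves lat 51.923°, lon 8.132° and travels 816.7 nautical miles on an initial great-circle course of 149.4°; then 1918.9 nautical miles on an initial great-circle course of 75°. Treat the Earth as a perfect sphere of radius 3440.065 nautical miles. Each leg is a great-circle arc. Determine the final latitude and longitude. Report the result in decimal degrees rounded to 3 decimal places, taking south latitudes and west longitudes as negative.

latitude 40.424°, longitude 59.292°

Apply the spherical direct solution leg by leg, carrying full precision between legs.
Leg 1: from (51.923°, 8.132°), δ = 816.7/3440.065 = 0.237408 rad, θ = 149.4° → φ = 39.811°, λ = 17.098°.
Leg 2: from (39.811°, 17.098°), δ = 1918.9/3440.065 = 0.557809 rad, θ = 75° → φ = 40.424°, λ = 59.292°.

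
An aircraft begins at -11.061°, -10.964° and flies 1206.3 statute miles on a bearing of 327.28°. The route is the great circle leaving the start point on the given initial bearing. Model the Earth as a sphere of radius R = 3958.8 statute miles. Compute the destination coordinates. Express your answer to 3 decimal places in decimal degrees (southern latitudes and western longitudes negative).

latitude 3.710°, longitude -20.317°

Central angle δ = d/R = 0.304714 rad.
Converting: φ₁ = -0.193051 rad, θ = 5.712114 rad.
Destination latitude: φ₂ = arcsin( sin φ₁ cos δ + cos φ₁ sin δ cos θ ) = arcsin(0.064709) = 3.710°.
Then Δλ = atan2(-0.159158, 0.966348) = -0.163236 rad, from sin θ sin δ cos φ₁ over cos δ − sin φ₁ sin φ₂.
Hence λ₂ = -10.964° + -9.353° = -20.317°.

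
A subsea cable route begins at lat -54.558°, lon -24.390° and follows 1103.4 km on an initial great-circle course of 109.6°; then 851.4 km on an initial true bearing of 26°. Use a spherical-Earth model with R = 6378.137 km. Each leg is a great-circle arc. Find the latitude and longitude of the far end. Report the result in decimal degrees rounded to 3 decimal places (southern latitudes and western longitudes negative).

Apply the spherical direct solution leg by leg, carrying full precision between legs.
Leg 1: from (-54.558°, -24.390°), δ = 1103.4/6378.137 = 0.172997 rad, θ = 109.6° → φ = -56.723°, λ = -7.200°.
Leg 2: from (-56.723°, -7.200°), δ = 851.4/6378.137 = 0.133487 rad, θ = 26° → φ = -49.725°, λ = -2.022°.

latitude -49.725°, longitude -2.022°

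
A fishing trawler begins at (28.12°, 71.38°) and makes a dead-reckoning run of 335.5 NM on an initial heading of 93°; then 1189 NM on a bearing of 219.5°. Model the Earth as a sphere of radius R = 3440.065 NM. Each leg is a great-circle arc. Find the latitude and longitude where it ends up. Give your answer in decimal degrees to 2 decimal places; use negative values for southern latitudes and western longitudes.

latitude 11.87°, longitude 64.96°

Apply the spherical direct solution leg by leg, carrying full precision between legs.
Leg 1: from (28.12°, 71.38°), δ = 335.5/3440.065 = 0.097527 rad, θ = 93° → φ = 27.68°, λ = 77.68°.
Leg 2: from (27.68°, 77.68°), δ = 1189/3440.065 = 0.345633 rad, θ = 219.5° → φ = 11.87°, λ = 64.96°.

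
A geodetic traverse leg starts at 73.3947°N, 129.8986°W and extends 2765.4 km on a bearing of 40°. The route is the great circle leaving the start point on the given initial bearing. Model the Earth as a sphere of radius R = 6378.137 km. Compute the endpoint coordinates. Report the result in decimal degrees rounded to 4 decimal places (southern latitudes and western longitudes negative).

δ = 2765.4/6378.137 = 0.433575 rad (24.8420°).
Converting: φ₁ = 1.280979 rad, θ = 0.698132 rad.
Destination latitude: φ₂ = arcsin( sin φ₁ cos δ + cos φ₁ sin δ cos θ ) = arcsin(0.961596) = 74.0696°.
Then Δλ = atan2(0.077173, -0.014024) = 1.750556 rad, from sin θ sin δ cos φ₁ over cos δ − sin φ₁ sin φ₂.
Hence λ₂ = -129.8986° + 100.2995° = -29.5991°.

latitude 74.0696°, longitude -29.5991°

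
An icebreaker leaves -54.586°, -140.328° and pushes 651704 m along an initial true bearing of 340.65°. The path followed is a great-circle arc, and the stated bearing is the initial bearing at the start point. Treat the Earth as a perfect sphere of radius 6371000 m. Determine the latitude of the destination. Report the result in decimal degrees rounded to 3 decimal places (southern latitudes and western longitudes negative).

latitude -49.016°

Angular distance δ = d/R = 651704 / 6371000 = 0.102292 rad.
With φ₁ = -54.586° = -0.952705 rad and θ = 340.65° = 5.945464 rad:
Applying the spherical law of cosines for sides, sin φ₂ = sin φ₁ cos δ + cos φ₁ sin δ cos θ = -0.754896, so φ₂ = -49.016°.
For the longitude increment, Δλ = atan2( sin θ sin δ cos φ₁, cos δ − sin φ₁ sin φ₂ ) = atan2(-0.019606, 0.379543) = -2.957°.
λ₂ = -140.328° + -2.957° = -143.285°.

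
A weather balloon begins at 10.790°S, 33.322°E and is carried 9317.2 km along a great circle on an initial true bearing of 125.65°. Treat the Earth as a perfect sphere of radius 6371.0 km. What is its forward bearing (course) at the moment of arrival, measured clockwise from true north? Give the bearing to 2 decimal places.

The arc subtends δ = 9317.2/6371 = 1.462439 rad at the centre.
Start latitude φ₁ = -0.188321 rad; initial bearing θ = 2.193006 rad.
Destination latitude: φ₂ = arcsin( sin φ₁ cos δ + cos φ₁ sin δ cos θ ) = arcsin(-0.589416) = -36.116°.
Δλ = atan2( sin θ sin δ cos φ₁ , cos δ − sin φ₁ sin φ₂ ) = atan2(0.793544, -0.002199) = 1.573568 rad = 90.159°.
λ₂ = 33.322° + 90.159° = 123.481°.
The forward bearing on arrival equals the back-azimuth from the destination plus 180°.
Back-azimuth from P₂ (-36.12°, 123.48°) to P₁ (-10.79°, 33.32°), with Δλ' = λ₁ − λ₂ = -90.16°: atan2( sin Δλ' cos φ₁ , cos φ₂ sin φ₁ − sin φ₂ cos φ₁ cos Δλ' ) = 261.16°.
Final bearing = (261.16° + 180°) mod 360° = 81.16°.

final bearing 81.16°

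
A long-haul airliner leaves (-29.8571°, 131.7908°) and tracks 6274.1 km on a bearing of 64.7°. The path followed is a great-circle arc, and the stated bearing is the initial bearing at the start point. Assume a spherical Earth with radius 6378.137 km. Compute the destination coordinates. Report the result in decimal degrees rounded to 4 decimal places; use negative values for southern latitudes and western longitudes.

latitude 1.8791°, longitude -179.3500°

Angular distance δ = d/R = 6274.1 / 6378.137 = 0.983688 rad.
With φ₁ = -29.8571° = -0.521105 rad and θ = 64.7° = 1.129228 rad:
Destination latitude: φ₂ = arcsin( sin φ₁ cos δ + cos φ₁ sin δ cos θ ) = arcsin(0.032790) = 1.8791°.
For the longitude increment, Δλ = atan2( sin θ sin δ cos φ₁, cos δ − sin φ₁ sin φ₂ ) = atan2(0.652786, 0.570280) = 48.8592°.
λ₂ = 131.7908° + 48.8592° = 180.6500°, normalized to (−180°, 180°] → -179.3500°.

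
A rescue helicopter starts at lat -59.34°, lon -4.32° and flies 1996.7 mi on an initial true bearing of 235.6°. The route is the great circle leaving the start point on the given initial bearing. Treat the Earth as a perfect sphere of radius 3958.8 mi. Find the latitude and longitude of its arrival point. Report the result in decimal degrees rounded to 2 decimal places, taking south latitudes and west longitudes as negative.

δ = 1996.7/3958.8 = 0.504370 rad (28.8983°).
Converting: φ₁ = -1.035678 rad, θ = 4.111996 rad.
Applying the spherical law of cosines for sides, sin φ₂ = sin φ₁ cos δ + cos φ₁ sin δ cos θ = -0.892321, so φ₂ = -63.17°.
For the longitude increment, Δλ = atan2( sin θ sin δ cos φ₁, cos δ − sin φ₁ sin φ₂ ) = atan2(-0.203335, 0.107897) = -62.05°.
λ₂ = -4.32° + -62.05° = -66.37°.

latitude -63.17°, longitude -66.37°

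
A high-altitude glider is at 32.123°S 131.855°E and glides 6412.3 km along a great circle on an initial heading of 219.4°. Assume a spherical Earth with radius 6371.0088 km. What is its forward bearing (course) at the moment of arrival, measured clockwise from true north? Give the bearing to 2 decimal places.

δ = 6412.3/6371.0088 = 1.006481 rad (57.6671°).
With φ₁ = -32.123° = -0.560652 rad and θ = 219.4° = 3.829252 rad:
Destination latitude: φ₂ = arcsin( sin φ₁ cos δ + cos φ₁ sin δ cos θ ) = arcsin(-0.837362) = -56.863°.
Δλ = atan2( sin θ sin δ cos φ₁ , cos δ − sin φ₁ sin φ₂ ) = atan2(-0.454213, 0.089580) = -1.376075 rad = -78.843°.
λ₂ = λ₁ + Δλ = 53.012°.
The forward bearing on arrival equals the back-azimuth from the destination plus 180°.
Back-azimuth from P₂ (-56.86°, 53.01°) to P₁ (-32.12°, 131.85°), with Δλ' = λ₁ − λ₂ = 78.84°: atan2( sin Δλ' cos φ₁ , cos φ₂ sin φ₁ − sin φ₂ cos φ₁ cos Δλ' ) = 100.46°.
Final bearing = (100.46° + 180°) mod 360° = 280.46°.

final bearing 280.46°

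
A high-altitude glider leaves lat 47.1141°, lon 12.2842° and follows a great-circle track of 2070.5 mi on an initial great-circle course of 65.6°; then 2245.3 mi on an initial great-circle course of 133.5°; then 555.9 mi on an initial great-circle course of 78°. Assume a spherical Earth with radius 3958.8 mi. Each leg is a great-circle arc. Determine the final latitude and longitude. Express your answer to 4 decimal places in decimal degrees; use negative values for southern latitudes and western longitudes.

Apply the spherical direct solution leg by leg, carrying full precision between legs.
Leg 1: from (47.1141°, 12.2842°), δ = 2070.5/3958.8 = 0.523012 rad, θ = 65.6° → φ = 50.8218°, λ = 58.3426°.
Leg 2: from (50.8218°, 58.3426°), δ = 2245.3/3958.8 = 0.567167 rad, θ = 133.5° → φ = 24.8464°, λ = 83.7756°.
Leg 3: from (24.8464°, 83.7756°), δ = 555.9/3958.8 = 0.140421 rad, θ = 78° → φ = 26.2607°, λ = 92.5566°.

latitude 26.2607°, longitude 92.5566°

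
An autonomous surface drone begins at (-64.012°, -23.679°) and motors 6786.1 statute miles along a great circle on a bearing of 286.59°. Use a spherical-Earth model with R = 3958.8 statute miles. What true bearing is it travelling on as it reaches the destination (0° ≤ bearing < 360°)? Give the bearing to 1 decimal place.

Central angle δ = d/R = 1.714181 rad.
Start latitude φ₁ = -1.117220 rad; initial bearing θ = 5.001939 rad.
sin φ₂ = sin φ₁ cos δ + cos φ₁ sin δ cos θ = (-0.898886)(-0.142894) + (0.438183)(0.989738)(0.285521) = 0.252272
φ₂ = asin(0.252272) = 0.255027 rad = 14.612°.
Δλ = atan2( sin θ sin δ cos φ₁ , cos δ − sin φ₁ sin φ₂ ) = atan2(-0.415633, 0.083870) = -1.371682 rad = -78.592°.
Hence λ₂ = -23.679° + -78.592° = -102.271°.
The forward bearing on arrival equals the back-azimuth from the destination plus 180°.
Back-azimuth from P₂ (14.6°, -102.3°) to P₁ (-64.0°, -23.7°), with Δλ' = λ₁ − λ₂ = 78.6°: atan2( sin Δλ' cos φ₁ , cos φ₂ sin φ₁ − sin φ₂ cos φ₁ cos Δλ' ) = 154.3°.
Final bearing = (154.3° + 180°) mod 360° = 334.3°.

final bearing 334.3°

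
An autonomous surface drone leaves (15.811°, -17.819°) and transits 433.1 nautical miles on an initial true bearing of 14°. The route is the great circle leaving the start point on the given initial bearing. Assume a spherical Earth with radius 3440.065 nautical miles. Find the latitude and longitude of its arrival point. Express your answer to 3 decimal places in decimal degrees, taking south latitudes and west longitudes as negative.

Angular distance δ = d/R = 433.1 / 3440.065 = 0.125899 rad.
Start latitude φ₁ = 0.275954 rad; initial bearing θ = 0.244346 rad.
Destination latitude: φ₂ = arcsin( sin φ₁ cos δ + cos φ₁ sin δ cos θ ) = arcsin(0.387535) = 22.801°.
For the longitude increment, Δλ = atan2( sin θ sin δ cos φ₁, cos δ − sin φ₁ sin φ₂ ) = atan2(0.029228, 0.886495) = 1.888°.
λ₂ = -17.819° + 1.888° = -15.931°.

latitude 22.801°, longitude -15.931°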